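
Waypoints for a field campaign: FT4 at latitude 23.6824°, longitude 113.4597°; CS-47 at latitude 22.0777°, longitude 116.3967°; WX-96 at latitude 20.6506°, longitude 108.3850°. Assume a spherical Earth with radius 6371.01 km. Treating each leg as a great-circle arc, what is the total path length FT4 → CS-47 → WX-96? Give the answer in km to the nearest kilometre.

FT4→CS-47: c = 0.054905 rad, d = 349.80 km
CS-47→WX-96: c = 0.132564 rad, d = 844.57 km
Total = 349.80 + 844.57 = 1194.36 km

1194 km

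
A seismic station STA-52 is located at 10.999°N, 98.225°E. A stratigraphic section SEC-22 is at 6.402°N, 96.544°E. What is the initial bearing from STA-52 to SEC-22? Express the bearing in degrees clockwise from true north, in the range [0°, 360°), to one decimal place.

200.0°

Δλ = -1.6810°
y = sin Δλ · cos φ₂ = -0.029152
x = cos φ₁ sin φ₂ − sin φ₁ cos φ₂ cos Δλ = -0.080065
θ = atan2(y, x) = -159.9934° → 200.0066° (mod 360°)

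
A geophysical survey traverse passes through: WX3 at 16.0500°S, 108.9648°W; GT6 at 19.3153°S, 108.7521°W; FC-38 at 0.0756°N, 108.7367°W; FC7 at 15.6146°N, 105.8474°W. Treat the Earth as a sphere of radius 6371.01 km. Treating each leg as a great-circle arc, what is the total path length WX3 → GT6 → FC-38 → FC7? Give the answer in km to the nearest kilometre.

WX3→GT6: c = 0.057100 rad, d = 363.78 km
GT6→FC-38: c = 0.338435 rad, d = 2156.17 km
FC-38→FC7: c = 0.275740 rad, d = 1756.74 km
Total = 363.78 + 2156.17 + 1756.74 = 4276.70 km

4277 km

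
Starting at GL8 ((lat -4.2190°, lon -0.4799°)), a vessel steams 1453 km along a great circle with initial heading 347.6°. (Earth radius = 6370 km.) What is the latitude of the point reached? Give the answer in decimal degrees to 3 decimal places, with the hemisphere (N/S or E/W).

8.545°N

δ = d/R = 1453/6370 = 0.228100 rad
φ₂ = arcsin(sin φ₁ cos δ + cos φ₁ sin δ cos θ)
   = arcsin(-0.07357·0.97410 + 0.99729·0.22613·0.97667) = 8.54527°
λ₂ = λ₁ + atan2(sin θ sin δ cos φ₁, cos δ − sin φ₁ sin φ₂) = -3.29441°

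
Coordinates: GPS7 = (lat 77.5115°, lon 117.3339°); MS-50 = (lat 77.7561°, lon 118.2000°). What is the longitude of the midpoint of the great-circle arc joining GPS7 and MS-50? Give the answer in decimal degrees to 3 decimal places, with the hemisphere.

117.763°E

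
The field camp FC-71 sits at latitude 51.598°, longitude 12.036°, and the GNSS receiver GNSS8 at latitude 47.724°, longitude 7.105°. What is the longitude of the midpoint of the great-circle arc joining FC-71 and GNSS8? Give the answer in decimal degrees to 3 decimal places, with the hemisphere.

9.472°E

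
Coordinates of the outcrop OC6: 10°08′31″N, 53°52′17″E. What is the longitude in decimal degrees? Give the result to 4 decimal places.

53.8714°E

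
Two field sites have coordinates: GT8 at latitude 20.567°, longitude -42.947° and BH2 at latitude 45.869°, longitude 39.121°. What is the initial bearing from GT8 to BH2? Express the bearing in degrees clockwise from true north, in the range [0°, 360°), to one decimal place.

47.2°

Δλ = 82.0680°
y = sin Δλ · cos φ₂ = 0.689639
x = cos φ₁ sin φ₂ − sin φ₁ cos φ₂ cos Δλ = 0.638246
θ = atan2(y, x) = 47.2164° → 47.2164° (mod 360°)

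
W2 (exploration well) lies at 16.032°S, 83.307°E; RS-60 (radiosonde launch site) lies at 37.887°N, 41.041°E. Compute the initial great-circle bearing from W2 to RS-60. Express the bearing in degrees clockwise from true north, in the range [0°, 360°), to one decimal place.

Δλ = -42.2660°
y = sin Δλ · cos φ₂ = -0.530811
x = cos φ₁ sin φ₂ − sin φ₁ cos φ₂ cos Δλ = 0.751521
θ = atan2(y, x) = -35.2341° → 324.7659° (mod 360°)

324.8°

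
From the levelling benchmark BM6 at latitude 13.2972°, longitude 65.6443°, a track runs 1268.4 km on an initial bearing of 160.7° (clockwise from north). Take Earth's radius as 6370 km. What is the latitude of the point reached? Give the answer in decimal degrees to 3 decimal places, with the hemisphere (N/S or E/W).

2.509°N

δ = d/R = 1268.4/6370 = 0.199121 rad
φ₂ = arcsin(sin φ₁ cos δ + cos φ₁ sin δ cos θ)
   = arcsin(0.23000·0.98024 + 0.97319·0.19781·-0.94380) = 2.50873°
λ₂ = λ₁ + atan2(sin θ sin δ cos φ₁, cos δ − sin φ₁ sin φ₂) = 69.39647°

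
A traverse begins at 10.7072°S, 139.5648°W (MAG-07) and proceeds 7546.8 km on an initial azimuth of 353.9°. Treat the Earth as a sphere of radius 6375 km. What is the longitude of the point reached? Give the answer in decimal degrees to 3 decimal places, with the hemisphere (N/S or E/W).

δ = d/R = 7546.8/6375 = 1.183812 rad
φ₂ = arcsin(sin φ₁ cos δ + cos φ₁ sin δ cos θ)
   = arcsin(-0.18579·0.37740 + 0.98259·0.92605·0.99434) = 56.58039°
λ₂ = λ₁ + atan2(sin θ sin δ cos φ₁, cos δ − sin φ₁ sin φ₂) = -149.85716°

149.857°W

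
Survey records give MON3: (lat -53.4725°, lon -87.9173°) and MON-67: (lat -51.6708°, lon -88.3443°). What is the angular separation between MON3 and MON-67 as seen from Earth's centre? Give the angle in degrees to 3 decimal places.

Δφ = 1.8017°,  Δλ = -0.4270°
a = sin²(Δφ/2) + cos φ₁ cos φ₂ sin²(Δλ/2) = 0.000252
c = 2·arcsin(√a) = 0.031770 rad = 1.8203°

1.820°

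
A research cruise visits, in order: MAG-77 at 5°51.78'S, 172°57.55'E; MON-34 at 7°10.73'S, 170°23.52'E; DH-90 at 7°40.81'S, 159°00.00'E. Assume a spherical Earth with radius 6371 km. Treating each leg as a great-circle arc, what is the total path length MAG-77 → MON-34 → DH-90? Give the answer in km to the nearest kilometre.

1576 km

MAG-77: φ = -5.86300°, λ = +172.95917°
MON-34: φ = -7.17883°, λ = +170.39200°
DH-90: φ = -7.68017°, λ = +159.00000°
MAG-77→MON-34: c = 0.050090 rad, d = 319.12 km
MON-34→DH-90: c = 0.197347 rad, d = 1257.30 km
Total = 319.12 + 1257.30 = 1576.42 km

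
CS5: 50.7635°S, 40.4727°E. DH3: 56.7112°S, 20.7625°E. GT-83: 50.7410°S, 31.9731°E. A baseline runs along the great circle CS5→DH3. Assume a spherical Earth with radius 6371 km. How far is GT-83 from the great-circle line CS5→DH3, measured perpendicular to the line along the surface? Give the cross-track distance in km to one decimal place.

313.9 km

δ₁₃ = central angle CS5→GT-83 = 0.093804 rad  (haversine)
θ₁₃ = bearing CS5→GT-83 = 266.946°,  θ₁₂ = bearing CS5→DH3 = 235.226°
dₓₜ = R·arcsin(sin δ₁₃ · sin(θ₁₃ − θ₁₂)) = 6371·arcsin(0.09367·sin(31.719°)) = 313.872 km
|dₓₜ| = 313.872 km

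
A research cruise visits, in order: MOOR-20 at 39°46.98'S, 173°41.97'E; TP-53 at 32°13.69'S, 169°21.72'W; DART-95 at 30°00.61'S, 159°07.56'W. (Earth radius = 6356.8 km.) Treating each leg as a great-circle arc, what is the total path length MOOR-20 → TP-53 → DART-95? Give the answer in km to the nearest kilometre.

2734 km

MOOR-20: φ = -39.78300°, λ = +173.69950°
TP-53: φ = -32.22817°, λ = -169.36200°
DART-95: φ = -30.01017°, λ = -159.12600°
MOOR-20→TP-53: c = 0.272437 rad, d = 1731.83 km
TP-53→DART-95: c = 0.157694 rad, d = 1002.43 km
Total = 1731.83 + 1002.43 = 2734.26 km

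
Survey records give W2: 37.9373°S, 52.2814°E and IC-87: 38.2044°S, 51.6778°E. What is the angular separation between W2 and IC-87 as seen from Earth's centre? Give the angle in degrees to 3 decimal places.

Δφ = -0.2671°,  Δλ = -0.6036°
a = sin²(Δφ/2) + cos φ₁ cos φ₂ sin²(Δλ/2) = 0.000023
c = 2·arcsin(√a) = 0.009514 rad = 0.5451°

0.545°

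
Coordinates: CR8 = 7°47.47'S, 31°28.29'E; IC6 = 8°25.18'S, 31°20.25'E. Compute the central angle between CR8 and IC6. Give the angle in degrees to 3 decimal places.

0.642°

CR8: φ = -7.79117°, λ = +31.47150°
IC6: φ = -8.41967°, λ = +31.33750°
Δφ = -0.6285°,  Δλ = -0.1340°
a = sin²(Δφ/2) + cos φ₁ cos φ₂ sin²(Δλ/2) = 0.000031
c = 2·arcsin(√a) = 0.011211 rad = 0.6423°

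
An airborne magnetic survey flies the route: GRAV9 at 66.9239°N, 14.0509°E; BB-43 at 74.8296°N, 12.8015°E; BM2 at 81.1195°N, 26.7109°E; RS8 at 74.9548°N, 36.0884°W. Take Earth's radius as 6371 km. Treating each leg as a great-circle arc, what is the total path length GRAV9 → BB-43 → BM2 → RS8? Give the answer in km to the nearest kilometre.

GRAV9→BB-43: c = 0.138158 rad, d = 880.20 km
BB-43→BM2: c = 0.120108 rad, d = 765.21 km
BM2→RS8: c = 0.235224 rad, d = 1498.61 km
Total = 880.20 + 765.21 + 1498.61 = 3144.02 km

3144 km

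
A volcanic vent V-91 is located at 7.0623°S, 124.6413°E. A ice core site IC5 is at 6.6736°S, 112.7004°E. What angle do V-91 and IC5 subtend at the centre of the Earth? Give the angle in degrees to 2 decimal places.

11.86°

Δφ = 0.3887°,  Δλ = -11.9409°
a = sin²(Δφ/2) + cos φ₁ cos φ₂ sin²(Δλ/2) = 0.010676
c = 2·arcsin(√a) = 0.207018 rad = 11.8613°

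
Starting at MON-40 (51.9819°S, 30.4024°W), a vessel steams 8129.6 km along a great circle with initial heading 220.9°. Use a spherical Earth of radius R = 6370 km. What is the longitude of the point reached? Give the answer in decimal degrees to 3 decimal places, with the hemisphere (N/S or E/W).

152.370°W

δ = d/R = 8129.6/6370 = 1.276232 rad
φ₂ = arcsin(sin φ₁ cos δ + cos φ₁ sin δ cos θ)
   = arcsin(-0.78782·0.29032 + 0.61591·0.95693·-0.75585) = -42.39265°
λ₂ = λ₁ + atan2(sin θ sin δ cos φ₁, cos δ − sin φ₁ sin φ₂) = -152.36998°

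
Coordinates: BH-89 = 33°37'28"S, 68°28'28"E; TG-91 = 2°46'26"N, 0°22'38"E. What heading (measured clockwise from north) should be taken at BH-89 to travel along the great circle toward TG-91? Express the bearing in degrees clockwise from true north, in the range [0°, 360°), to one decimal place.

284.9°

BH-89: φ = -33.62444°, λ = +68.47444°
TG-91: φ = +2.77389°, λ = +0.37722°
Δλ = -68.0972°
y = sin Δλ · cos φ₂ = -0.926731
x = cos φ₁ sin φ₂ − sin φ₁ cos φ₂ cos Δλ = 0.246621
θ = atan2(y, x) = -75.0979° → 284.9021° (mod 360°)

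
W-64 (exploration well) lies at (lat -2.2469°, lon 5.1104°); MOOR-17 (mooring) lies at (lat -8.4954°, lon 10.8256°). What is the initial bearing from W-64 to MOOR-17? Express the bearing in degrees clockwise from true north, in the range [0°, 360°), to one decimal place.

Δλ = 5.7152°
y = sin Δλ · cos φ₂ = 0.098491
x = cos φ₁ sin φ₂ − sin φ₁ cos φ₂ cos Δλ = -0.109034
θ = atan2(y, x) = 137.9082° → 137.9082° (mod 360°)

137.9°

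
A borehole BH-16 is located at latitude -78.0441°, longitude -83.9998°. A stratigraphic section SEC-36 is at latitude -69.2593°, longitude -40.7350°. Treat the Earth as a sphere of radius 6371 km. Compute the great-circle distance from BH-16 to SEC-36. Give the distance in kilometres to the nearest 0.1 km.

Δφ = 8.7848°,  Δλ = 43.2648°
a = sin²(Δφ/2) + cos φ₁ cos φ₂ sin²(Δλ/2) = 0.015836
c = 2·arcsin(√a) = 0.252350 rad = 14.4586°
d = R·c = 6371 × 0.252350 = 1607.7 km

1607.7 km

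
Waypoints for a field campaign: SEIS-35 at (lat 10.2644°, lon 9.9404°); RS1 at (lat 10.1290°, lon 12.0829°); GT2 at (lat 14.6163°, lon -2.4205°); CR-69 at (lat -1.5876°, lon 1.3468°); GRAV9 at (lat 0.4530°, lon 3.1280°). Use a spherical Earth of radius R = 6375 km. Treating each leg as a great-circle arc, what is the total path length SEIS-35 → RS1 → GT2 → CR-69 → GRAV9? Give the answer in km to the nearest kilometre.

SEIS-35→RS1: c = 0.036879 rad, d = 235.10 km
RS1→GT2: c = 0.259262 rad, d = 1652.80 km
GT2→CR-69: c = 0.290207 rad, d = 1850.07 km
CR-69→GRAV9: c = 0.047273 rad, d = 301.36 km
Total = 235.10 + 1652.80 + 1850.07 + 301.36 = 4039.33 km

4039 km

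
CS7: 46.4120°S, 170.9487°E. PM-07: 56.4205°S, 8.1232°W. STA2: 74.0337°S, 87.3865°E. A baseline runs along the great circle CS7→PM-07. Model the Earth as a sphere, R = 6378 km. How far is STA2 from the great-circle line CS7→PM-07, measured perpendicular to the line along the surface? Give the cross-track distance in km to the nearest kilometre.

1727 km

δ₁₃ = central angle CS7→STA2 = 0.770389 rad  (haversine)
θ₁₃ = bearing CS7→STA2 = 203.110°,  θ₁₂ = bearing CS7→PM-07 = 180.526°
dₓₜ = R·arcsin(sin δ₁₃ · sin(θ₁₃ − θ₁₂)) = 6378·arcsin(0.69641·sin(22.583°)) = 1726.752 km
|dₓₜ| = 1726.752 km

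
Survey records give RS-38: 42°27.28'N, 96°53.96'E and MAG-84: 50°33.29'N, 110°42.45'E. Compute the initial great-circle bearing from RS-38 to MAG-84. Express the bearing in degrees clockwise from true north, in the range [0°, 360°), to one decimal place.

RS-38: φ = +42.45467°, λ = +96.89933°
MAG-84: φ = +50.55483°, λ = +110.70750°
Δλ = 13.8082°
y = sin Δλ · cos φ₂ = 0.151638
x = cos φ₁ sin φ₂ − sin φ₁ cos φ₂ cos Δλ = 0.153298
θ = atan2(y, x) = 44.6880° → 44.6880° (mod 360°)

44.7°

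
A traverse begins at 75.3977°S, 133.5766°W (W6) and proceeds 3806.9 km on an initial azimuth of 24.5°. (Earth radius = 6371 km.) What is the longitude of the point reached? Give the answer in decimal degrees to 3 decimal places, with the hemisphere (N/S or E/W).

δ = d/R = 3806.9/6371 = 0.597536 rad
φ₂ = arcsin(sin φ₁ cos δ + cos φ₁ sin δ cos θ)
   = arcsin(-0.96770·0.82672 + 0.25211·0.56261·0.90996) = -42.14071°
λ₂ = λ₁ + atan2(sin θ sin δ cos φ₁, cos δ − sin φ₁ sin φ₂) = -115.23720°

115.237°W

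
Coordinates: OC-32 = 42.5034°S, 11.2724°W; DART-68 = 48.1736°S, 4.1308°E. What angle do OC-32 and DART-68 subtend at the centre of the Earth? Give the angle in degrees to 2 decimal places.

Δφ = -5.6702°,  Δλ = 15.4032°
a = sin²(Δφ/2) + cos φ₁ cos φ₂ sin²(Δλ/2) = 0.011276
c = 2·arcsin(√a) = 0.212781 rad = 12.1914°

12.19°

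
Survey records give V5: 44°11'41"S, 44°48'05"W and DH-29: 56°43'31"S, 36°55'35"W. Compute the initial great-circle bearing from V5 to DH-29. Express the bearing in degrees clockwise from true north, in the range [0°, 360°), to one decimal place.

V5: φ = -44.19472°, λ = -44.80139°
DH-29: φ = -56.72528°, λ = -36.92639°
Δλ = 7.8750°
y = sin Δλ · cos φ₂ = 0.075172
x = cos φ₁ sin φ₂ − sin φ₁ cos φ₂ cos Δλ = -0.220567
θ = atan2(y, x) = 161.1802° → 161.1802° (mod 360°)

161.2°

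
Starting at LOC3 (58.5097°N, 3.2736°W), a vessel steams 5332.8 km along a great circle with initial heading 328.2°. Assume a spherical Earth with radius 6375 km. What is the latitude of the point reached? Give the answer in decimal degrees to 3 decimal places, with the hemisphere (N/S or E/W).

δ = d/R = 5332.8/6375 = 0.836518 rad
φ₂ = arcsin(sin φ₁ cos δ + cos φ₁ sin δ cos θ)
   = arcsin(0.85273·0.67005 + 0.52235·0.74231·0.84989) = 64.27915°
λ₂ = λ₁ + atan2(sin θ sin δ cos φ₁, cos δ − sin φ₁ sin φ₂) = -118.93976°

64.279°N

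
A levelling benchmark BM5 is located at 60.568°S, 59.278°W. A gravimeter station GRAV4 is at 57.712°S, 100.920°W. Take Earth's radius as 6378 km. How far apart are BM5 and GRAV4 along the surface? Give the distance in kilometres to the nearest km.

Δφ = 2.8560°,  Δλ = -41.6420°
a = sin²(Δφ/2) + cos φ₁ cos φ₂ sin²(Δλ/2) = 0.033785
c = 2·arcsin(√a) = 0.369716 rad = 21.1832°
d = R·c = 6378 × 0.369716 = 2358.0 km

2358 km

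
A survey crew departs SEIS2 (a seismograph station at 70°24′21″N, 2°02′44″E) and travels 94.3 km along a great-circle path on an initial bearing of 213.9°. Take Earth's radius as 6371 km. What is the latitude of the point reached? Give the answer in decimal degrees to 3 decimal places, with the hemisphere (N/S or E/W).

69.697°N

SEIS2: φ = +70.40583°, λ = +2.04556°
δ = d/R = 94.3/6371 = 0.014801 rad
φ₂ = arcsin(sin φ₁ cos δ + cos φ₁ sin δ cos θ)
   = arcsin(0.94209·0.99989 + 0.33536·0.01480·-0.83001) = 69.69664°
λ₂ = λ₁ + atan2(sin θ sin δ cos φ₁, cos δ − sin φ₁ sin φ₂) = 0.68232°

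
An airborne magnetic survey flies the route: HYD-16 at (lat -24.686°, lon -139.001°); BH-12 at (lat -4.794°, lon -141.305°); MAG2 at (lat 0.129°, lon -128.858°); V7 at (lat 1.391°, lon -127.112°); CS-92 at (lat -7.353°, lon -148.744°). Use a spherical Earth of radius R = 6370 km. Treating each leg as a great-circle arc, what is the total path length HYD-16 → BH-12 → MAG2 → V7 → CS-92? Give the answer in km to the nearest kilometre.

HYD-16→BH-12: c = 0.349326 rad, d = 2225.21 km
BH-12→MAG2: c = 0.233385 rad, d = 1486.67 km
MAG2→V7: c = 0.037598 rad, d = 239.50 km
V7→CS-92: c = 0.406405 rad, d = 2588.80 km
Total = 2225.21 + 1486.67 + 239.50 + 2588.80 = 6540.17 km

6540 km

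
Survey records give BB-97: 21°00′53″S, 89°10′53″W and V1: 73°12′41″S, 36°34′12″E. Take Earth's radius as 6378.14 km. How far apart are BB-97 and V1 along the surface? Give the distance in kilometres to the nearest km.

8827 km

BB-97: φ = -21.01472°, λ = -89.18139°
V1: φ = -73.21139°, λ = +36.57000°
Δφ = -52.1967°,  Δλ = 125.7514°
a = sin²(Δφ/2) + cos φ₁ cos φ₂ sin²(Δλ/2) = 0.407107
c = 2·arcsin(√a) = 1.383924 rad = 79.2930°
d = R·c = 6378.14 × 1.383924 = 8826.9 km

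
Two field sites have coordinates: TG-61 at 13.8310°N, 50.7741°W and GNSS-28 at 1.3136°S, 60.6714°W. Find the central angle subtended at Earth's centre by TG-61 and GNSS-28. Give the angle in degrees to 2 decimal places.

18.04°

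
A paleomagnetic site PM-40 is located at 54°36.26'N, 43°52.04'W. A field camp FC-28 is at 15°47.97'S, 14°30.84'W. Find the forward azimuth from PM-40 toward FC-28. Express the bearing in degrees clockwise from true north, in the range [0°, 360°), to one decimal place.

PM-40: φ = +54.60433°, λ = -43.86733°
FC-28: φ = -15.79950°, λ = -14.51400°
Δλ = 29.3533°
y = sin Δλ · cos φ₂ = 0.471675
x = cos φ₁ sin φ₂ − sin φ₁ cos φ₂ cos Δλ = -0.841377
θ = atan2(y, x) = 150.7251° → 150.7251° (mod 360°)

150.7°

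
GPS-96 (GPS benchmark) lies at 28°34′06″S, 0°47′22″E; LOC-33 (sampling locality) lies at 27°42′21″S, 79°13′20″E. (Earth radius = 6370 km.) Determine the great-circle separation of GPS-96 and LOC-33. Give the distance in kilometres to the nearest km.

7535 km

GPS-96: φ = -28.56833°, λ = +0.78944°
LOC-33: φ = -27.70583°, λ = +79.22222°
Δφ = 0.8625°,  Δλ = 78.4328°
a = sin²(Δφ/2) + cos φ₁ cos φ₂ sin²(Δλ/2) = 0.310877
c = 2·arcsin(√a) = 1.182895 rad = 67.7749°
d = R·c = 6370 × 1.182895 = 7535.0 km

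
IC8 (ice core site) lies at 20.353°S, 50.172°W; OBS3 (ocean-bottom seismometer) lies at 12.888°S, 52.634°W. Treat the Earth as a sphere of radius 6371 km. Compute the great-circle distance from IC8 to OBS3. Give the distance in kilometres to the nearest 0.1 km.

870.5 km

Δφ = 7.4650°,  Δλ = -2.4620°
a = sin²(Δφ/2) + cos φ₁ cos φ₂ sin²(Δλ/2) = 0.004660
c = 2·arcsin(√a) = 0.136629 rad = 7.8283°
d = R·c = 6371 × 0.136629 = 870.5 km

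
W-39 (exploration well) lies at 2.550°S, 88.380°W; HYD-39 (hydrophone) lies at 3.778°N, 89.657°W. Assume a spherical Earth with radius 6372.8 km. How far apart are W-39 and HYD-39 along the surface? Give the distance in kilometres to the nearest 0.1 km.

718.0 km

Δφ = 6.3280°,  Δλ = -1.2770°
a = sin²(Δφ/2) + cos φ₁ cos φ₂ sin²(Δλ/2) = 0.003170
c = 2·arcsin(√a) = 0.112668 rad = 6.4554°
d = R·c = 6372.8 × 0.112668 = 718.0 km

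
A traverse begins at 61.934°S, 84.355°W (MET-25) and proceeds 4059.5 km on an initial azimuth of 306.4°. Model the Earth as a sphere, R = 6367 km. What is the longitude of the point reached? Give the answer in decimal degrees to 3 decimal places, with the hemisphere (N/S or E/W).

119.140°W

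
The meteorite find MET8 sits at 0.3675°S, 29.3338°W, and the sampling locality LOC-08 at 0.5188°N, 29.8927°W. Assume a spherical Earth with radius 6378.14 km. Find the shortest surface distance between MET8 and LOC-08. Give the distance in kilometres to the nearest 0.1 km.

116.6 km

Δφ = 0.8863°,  Δλ = -0.5589°
a = sin²(Δφ/2) + cos φ₁ cos φ₂ sin²(Δλ/2) = 0.000084
c = 2·arcsin(√a) = 0.018288 rad = 1.0478°
d = R·c = 6378.14 × 0.018288 = 116.6 km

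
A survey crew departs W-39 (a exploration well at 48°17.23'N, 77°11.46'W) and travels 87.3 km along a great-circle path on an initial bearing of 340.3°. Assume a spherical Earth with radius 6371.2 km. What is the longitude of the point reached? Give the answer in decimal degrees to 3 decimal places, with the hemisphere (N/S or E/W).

W-39: φ = +48.28717°, λ = -77.19100°
δ = d/R = 87.3/6371.2 = 0.013702 rad
φ₂ = arcsin(sin φ₁ cos δ + cos φ₁ sin δ cos θ)
   = arcsin(0.74649·0.99991 + 0.66540·0.01370·0.94147) = 49.02560°
λ₂ = λ₁ + atan2(sin θ sin δ cos φ₁, cos δ − sin φ₁ sin φ₂) = -77.59459°

77.595°W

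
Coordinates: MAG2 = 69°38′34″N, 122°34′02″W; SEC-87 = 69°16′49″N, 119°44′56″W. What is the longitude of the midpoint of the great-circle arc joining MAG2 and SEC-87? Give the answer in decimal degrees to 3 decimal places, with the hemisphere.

MAG2: φ = +69.64278°, λ = -122.56722°
SEC-87: φ = +69.28028°, λ = -119.74889°
Bx = cos φ₂ cos Δλ = 0.353369,  By = cos φ₂ sin Δλ = 0.017396
φₘ = atan2(sin φ₁ + sin φ₂, √((cos φ₁ + Bx)² + By²)) = 69.46722°
λₘ = λ₁ + atan2(By, cos φ₁ + Bx) = -121.14615°

121.146°W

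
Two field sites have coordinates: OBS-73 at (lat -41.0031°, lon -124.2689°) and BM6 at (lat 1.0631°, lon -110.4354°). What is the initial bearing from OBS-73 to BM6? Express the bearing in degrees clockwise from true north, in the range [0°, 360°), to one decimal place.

20.2°

Δλ = 13.8335°
y = sin Δλ · cos φ₂ = 0.239060
x = cos φ₁ sin φ₂ − sin φ₁ cos φ₂ cos Δλ = 0.650962
θ = atan2(y, x) = 20.1653° → 20.1653° (mod 360°)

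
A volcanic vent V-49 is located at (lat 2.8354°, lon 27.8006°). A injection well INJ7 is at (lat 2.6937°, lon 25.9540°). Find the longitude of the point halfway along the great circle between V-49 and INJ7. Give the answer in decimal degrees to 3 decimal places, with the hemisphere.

26.877°E

Bx = cos φ₂ cos Δλ = 0.998376,  By = cos φ₂ sin Δλ = -0.032188
φₘ = atan2(sin φ₁ + sin φ₂, √((cos φ₁ + Bx)² + By²)) = 2.76491°
λₘ = λ₁ + atan2(By, cos φ₁ + Bx) = 26.87724°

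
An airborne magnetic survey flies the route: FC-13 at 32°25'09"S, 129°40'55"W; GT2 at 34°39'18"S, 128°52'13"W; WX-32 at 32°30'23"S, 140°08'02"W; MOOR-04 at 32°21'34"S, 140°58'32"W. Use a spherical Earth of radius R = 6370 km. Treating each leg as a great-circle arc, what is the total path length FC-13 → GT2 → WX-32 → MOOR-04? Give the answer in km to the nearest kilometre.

FC-13: φ = -32.41917°, λ = -129.68194°
GT2: φ = -34.65500°, λ = -128.87028°
WX-32: φ = -32.50639°, λ = -140.13389°
MOOR-04: φ = -32.35944°, λ = -140.97556°
FC-13→GT2: c = 0.040770 rad, d = 259.70 km
GT2→WX-32: c = 0.167916 rad, d = 1069.62 km
WX-32→MOOR-04: c = 0.012661 rad, d = 80.65 km
Total = 259.70 + 1069.62 + 80.65 = 1409.98 km

1410 km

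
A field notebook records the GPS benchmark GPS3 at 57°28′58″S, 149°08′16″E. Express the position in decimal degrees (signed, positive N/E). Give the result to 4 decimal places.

lat: 57.4828° S → -57.4828°
lon: 149.1378° E → +149.1378°

-57.4828°, +149.1378°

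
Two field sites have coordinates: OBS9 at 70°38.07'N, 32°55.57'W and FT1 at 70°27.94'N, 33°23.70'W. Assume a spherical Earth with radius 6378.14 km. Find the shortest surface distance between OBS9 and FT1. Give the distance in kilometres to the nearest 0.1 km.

25.6 km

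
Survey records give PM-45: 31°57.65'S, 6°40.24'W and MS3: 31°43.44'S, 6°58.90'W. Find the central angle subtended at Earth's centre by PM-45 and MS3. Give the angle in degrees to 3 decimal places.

PM-45: φ = -31.96083°, λ = -6.67067°
MS3: φ = -31.72400°, λ = -6.98167°
Δφ = 0.2368°,  Δλ = -0.3110°
a = sin²(Δφ/2) + cos φ₁ cos φ₂ sin²(Δλ/2) = 0.000010
c = 2·arcsin(√a) = 0.006193 rad = 0.3548°

0.355°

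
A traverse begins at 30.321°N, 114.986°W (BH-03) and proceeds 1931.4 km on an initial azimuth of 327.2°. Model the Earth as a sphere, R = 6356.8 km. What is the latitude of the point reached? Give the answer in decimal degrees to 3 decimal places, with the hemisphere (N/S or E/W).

44.331°N

δ = d/R = 1931.4/6356.8 = 0.303832 rad
φ₂ = arcsin(sin φ₁ cos δ + cos φ₁ sin δ cos θ)
   = arcsin(0.50484·0.95420 + 0.86321·0.29918·0.84057) = 44.33087°
λ₂ = λ₁ + atan2(sin θ sin δ cos φ₁, cos δ − sin φ₁ sin φ₂) = -128.08109°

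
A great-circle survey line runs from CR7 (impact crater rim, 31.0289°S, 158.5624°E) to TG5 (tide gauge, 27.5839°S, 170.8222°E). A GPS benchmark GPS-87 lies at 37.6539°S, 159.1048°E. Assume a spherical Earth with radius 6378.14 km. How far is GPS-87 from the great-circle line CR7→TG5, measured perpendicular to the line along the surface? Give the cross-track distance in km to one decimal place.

δ₁₃ = central angle CR7→GPS-87 = 0.115891 rad  (haversine)
θ₁₃ = bearing CR7→GPS-87 = 176.284°,  θ₁₂ = bearing CR7→TG5 = 75.216°
dₓₜ = R·arcsin(sin δ₁₃ · sin(θ₁₃ − θ₁₂)) = 6378.14·arcsin(0.11563·sin(101.068°)) = 725.362 km
|dₓₜ| = 725.362 km

725.4 km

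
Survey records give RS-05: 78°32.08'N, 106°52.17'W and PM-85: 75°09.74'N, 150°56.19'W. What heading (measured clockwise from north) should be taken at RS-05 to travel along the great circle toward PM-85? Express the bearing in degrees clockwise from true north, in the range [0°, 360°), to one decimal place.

RS-05: φ = +78.53467°, λ = -106.86950°
PM-85: φ = +75.16233°, λ = -150.93650°
Δλ = -44.0670°
y = sin Δλ · cos φ₂ = -0.178104
x = cos φ₁ sin φ₂ − sin φ₁ cos φ₂ cos Δλ = 0.011817
θ = atan2(y, x) = -86.2040° → 273.7960° (mod 360°)

273.8°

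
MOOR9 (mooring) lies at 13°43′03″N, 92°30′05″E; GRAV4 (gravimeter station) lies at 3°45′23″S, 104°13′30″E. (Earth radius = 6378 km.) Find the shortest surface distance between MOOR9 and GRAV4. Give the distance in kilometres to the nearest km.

2337 km

MOOR9: φ = +13.71750°, λ = +92.50139°
GRAV4: φ = -3.75639°, λ = +104.22500°
Δφ = -17.4739°,  Δλ = 11.7236°
a = sin²(Δφ/2) + cos φ₁ cos φ₂ sin²(Δλ/2) = 0.033184
c = 2·arcsin(√a) = 0.366376 rad = 20.9918°
d = R·c = 6378 × 0.366376 = 2336.7 km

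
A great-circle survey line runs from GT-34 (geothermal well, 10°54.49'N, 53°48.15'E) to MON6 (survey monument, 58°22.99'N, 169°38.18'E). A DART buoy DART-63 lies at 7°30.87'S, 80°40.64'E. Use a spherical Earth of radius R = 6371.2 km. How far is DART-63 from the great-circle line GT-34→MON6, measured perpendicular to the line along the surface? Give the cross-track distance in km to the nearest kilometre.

GT-34: φ = +10.90817°, λ = +53.80250°
MON6: φ = +58.38317°, λ = +169.63633°
DART-63: φ = -7.51450°, λ = +80.67733°
δ₁₃ = central angle GT-34→DART-63 = 0.566826 rad  (haversine)
θ₁₃ = bearing GT-34→DART-63 = 123.423°,  θ₁₂ = bearing GT-34→MON6 = 28.215°
dₓₜ = R·arcsin(sin δ₁₃ · sin(θ₁₃ − θ₁₂)) = 6371.2·arcsin(0.53696·sin(95.207°)) = 3594.641 km
|dₓₜ| = 3594.641 km

3595 km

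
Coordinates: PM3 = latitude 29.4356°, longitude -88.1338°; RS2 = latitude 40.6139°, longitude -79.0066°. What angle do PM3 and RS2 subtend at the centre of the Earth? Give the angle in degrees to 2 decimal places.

13.43°

Δφ = 11.1783°,  Δλ = 9.1272°
a = sin²(Δφ/2) + cos φ₁ cos φ₂ sin²(Δλ/2) = 0.013671
c = 2·arcsin(√a) = 0.234382 rad = 13.4291°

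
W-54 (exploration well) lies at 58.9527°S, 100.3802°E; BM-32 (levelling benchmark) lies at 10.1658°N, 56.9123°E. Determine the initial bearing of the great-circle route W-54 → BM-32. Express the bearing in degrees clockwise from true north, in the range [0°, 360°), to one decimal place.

316.1°

Δλ = -43.4679°
y = sin Δλ · cos φ₂ = -0.677148
x = cos φ₁ sin φ₂ − sin φ₁ cos φ₂ cos Δλ = 0.703055
θ = atan2(y, x) = -43.9247° → 316.0753° (mod 360°)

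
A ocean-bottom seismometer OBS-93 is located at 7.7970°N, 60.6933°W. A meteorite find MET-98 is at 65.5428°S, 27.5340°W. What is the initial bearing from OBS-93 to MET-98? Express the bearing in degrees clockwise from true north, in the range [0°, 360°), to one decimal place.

Δλ = 33.1593°
y = sin Δλ · cos φ₂ = 0.226452
x = cos φ₁ sin φ₂ − sin φ₁ cos φ₂ cos Δλ = -0.948875
θ = atan2(y, x) = 166.5772° → 166.5772° (mod 360°)

166.6°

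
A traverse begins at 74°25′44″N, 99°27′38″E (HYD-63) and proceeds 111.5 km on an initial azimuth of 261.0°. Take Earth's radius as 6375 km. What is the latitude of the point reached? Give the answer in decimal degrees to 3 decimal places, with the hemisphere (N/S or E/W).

HYD-63: φ = +74.42889°, λ = +99.46056°
δ = d/R = 111.5/6375 = 0.017490 rad
φ₂ = arcsin(sin φ₁ cos δ + cos φ₁ sin δ cos θ)
   = arcsin(0.96330·0.99985 + 0.26843·0.01749·-0.15643) = 74.24178°
λ₂ = λ₁ + atan2(sin θ sin δ cos φ₁, cos δ − sin φ₁ sin φ₂) = 95.81375°

74.242°N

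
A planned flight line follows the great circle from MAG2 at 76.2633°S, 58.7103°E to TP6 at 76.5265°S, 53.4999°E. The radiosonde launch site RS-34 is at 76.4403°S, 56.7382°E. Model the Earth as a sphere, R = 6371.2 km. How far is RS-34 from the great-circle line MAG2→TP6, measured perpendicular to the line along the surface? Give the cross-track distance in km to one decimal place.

δ₁₃ = central angle MAG2→RS-34 = 0.008689 rad  (haversine)
θ₁₃ = bearing MAG2→RS-34 = 248.218°,  θ₁₂ = bearing MAG2→TP6 = 255.356°
dₓₜ = R·arcsin(sin δ₁₃ · sin(θ₁₃ − θ₁₂)) = 6371.2·arcsin(0.00869·sin(-7.138°)) = -6.878 km
|dₓₜ| = 6.878 km

6.9 km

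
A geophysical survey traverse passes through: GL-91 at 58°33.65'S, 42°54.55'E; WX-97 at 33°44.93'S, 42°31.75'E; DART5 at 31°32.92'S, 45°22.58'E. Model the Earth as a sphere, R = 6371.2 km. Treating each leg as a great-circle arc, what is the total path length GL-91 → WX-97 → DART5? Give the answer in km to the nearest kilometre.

3121 km

GL-91: φ = -58.56083°, λ = +42.90917°
WX-97: φ = -33.74883°, λ = +42.52917°
DART5: φ = -31.54867°, λ = +45.37633°
GL-91→WX-97: c = 0.433074 rad, d = 2759.20 km
WX-97→DART5: c = 0.056786 rad, d = 361.79 km
Total = 2759.20 + 361.79 = 3120.99 km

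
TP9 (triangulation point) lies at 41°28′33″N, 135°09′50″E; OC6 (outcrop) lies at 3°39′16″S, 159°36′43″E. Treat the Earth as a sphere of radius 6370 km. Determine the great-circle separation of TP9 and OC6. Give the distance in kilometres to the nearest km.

5595 km

TP9: φ = +41.47583°, λ = +135.16389°
OC6: φ = -3.65444°, λ = +159.61194°
Δφ = -45.1303°,  Δλ = 24.4481°
a = sin²(Δφ/2) + cos φ₁ cos φ₂ sin²(Δλ/2) = 0.180773
c = 2·arcsin(√a) = 0.878307 rad = 50.3233°
d = R·c = 6370 × 0.878307 = 5594.8 km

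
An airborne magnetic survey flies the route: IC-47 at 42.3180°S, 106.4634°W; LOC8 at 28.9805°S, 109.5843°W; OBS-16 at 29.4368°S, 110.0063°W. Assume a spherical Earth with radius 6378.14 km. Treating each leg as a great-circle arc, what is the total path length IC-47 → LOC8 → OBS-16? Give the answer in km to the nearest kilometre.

IC-47→LOC8: c = 0.236906 rad, d = 1511.02 km
LOC8→OBS-16: c = 0.010235 rad, d = 65.28 km
Total = 1511.02 + 65.28 = 1576.30 km

1576 km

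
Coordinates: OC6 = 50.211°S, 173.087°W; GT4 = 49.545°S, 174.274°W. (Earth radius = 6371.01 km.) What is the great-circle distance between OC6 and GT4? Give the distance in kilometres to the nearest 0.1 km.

Δφ = 0.6660°,  Δλ = -1.1870°
a = sin²(Δφ/2) + cos φ₁ cos φ₂ sin²(Δλ/2) = 0.000078
c = 2·arcsin(√a) = 0.017701 rad = 1.0142°
d = R·c = 6371.01 × 0.017701 = 112.8 km

112.8 km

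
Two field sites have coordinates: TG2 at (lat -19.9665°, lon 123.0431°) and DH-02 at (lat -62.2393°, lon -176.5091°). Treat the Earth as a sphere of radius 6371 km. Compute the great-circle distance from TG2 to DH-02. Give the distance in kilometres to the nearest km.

6538 km

Δφ = -42.2728°,  Δλ = 60.4478°
a = sin²(Δφ/2) + cos φ₁ cos φ₂ sin²(Δλ/2) = 0.240955
c = 2·arcsin(√a) = 1.026181 rad = 58.7958°
d = R·c = 6371 × 1.026181 = 6537.8 km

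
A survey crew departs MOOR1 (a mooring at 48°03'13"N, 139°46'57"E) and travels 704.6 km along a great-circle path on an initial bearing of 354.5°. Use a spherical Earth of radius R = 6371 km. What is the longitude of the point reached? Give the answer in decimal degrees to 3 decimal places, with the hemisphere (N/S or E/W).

MOOR1: φ = +48.05361°, λ = +139.78250°
δ = d/R = 704.6/6371 = 0.110595 rad
φ₂ = arcsin(sin φ₁ cos δ + cos φ₁ sin δ cos θ)
   = arcsin(0.74377·0.99389 + 0.66843·0.11037·0.99540) = 54.35682°
λ₂ = λ₁ + atan2(sin θ sin δ cos φ₁, cos δ − sin φ₁ sin φ₂) = 138.74235°

138.742°E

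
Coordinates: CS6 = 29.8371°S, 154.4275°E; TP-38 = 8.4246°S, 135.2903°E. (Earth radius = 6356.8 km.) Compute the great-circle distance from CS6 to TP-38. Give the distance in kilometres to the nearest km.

3098 km

Δφ = 21.4125°,  Δλ = -19.1372°
a = sin²(Δφ/2) + cos φ₁ cos φ₂ sin²(Δλ/2) = 0.058222
c = 2·arcsin(√a) = 0.487396 rad = 27.9257°
d = R·c = 6356.8 × 0.487396 = 3098.3 km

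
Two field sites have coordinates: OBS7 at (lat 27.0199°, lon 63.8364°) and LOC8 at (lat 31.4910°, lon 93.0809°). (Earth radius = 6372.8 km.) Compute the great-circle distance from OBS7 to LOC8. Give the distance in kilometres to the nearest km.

Δφ = 4.4711°,  Δλ = 29.2445°
a = sin²(Δφ/2) + cos φ₁ cos φ₂ sin²(Δλ/2) = 0.049933
c = 2·arcsin(√a) = 0.450718 rad = 25.8243°
d = R·c = 6372.8 × 0.450718 = 2872.3 km

2872 km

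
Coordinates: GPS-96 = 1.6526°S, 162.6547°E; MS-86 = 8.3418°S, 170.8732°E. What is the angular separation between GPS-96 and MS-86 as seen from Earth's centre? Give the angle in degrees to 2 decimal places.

Δφ = -6.6892°,  Δλ = 8.2185°
a = sin²(Δφ/2) + cos φ₁ cos φ₂ sin²(Δλ/2) = 0.008482
c = 2·arcsin(√a) = 0.184459 rad = 10.5687°

10.57°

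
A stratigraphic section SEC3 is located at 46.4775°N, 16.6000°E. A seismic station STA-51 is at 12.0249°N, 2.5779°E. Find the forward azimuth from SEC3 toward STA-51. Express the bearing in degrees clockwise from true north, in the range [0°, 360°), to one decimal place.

203.5°

Δλ = -14.0221°
y = sin Δλ · cos φ₂ = -0.236979
x = cos φ₁ sin φ₂ − sin φ₁ cos φ₂ cos Δλ = -0.544592
θ = atan2(y, x) = -156.4837° → 203.5163° (mod 360°)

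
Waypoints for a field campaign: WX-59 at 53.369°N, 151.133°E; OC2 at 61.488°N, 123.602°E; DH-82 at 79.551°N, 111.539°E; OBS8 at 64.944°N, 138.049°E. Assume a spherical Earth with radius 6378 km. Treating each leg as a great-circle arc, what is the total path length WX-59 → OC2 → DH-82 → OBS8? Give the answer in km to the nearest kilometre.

5730 km

WX-59→OC2: c = 0.291809 rad, d = 1861.16 km
OC2→DH-82: c = 0.321367 rad, d = 2049.68 km
DH-82→OBS8: c = 0.285210 rad, d = 1819.07 km
Total = 1861.16 + 2049.68 + 1819.07 = 5729.90 km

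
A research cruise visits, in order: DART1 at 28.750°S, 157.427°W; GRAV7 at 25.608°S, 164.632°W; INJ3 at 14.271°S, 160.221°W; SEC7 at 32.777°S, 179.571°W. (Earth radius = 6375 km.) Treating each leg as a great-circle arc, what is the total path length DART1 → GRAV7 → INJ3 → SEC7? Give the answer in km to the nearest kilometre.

4979 km

DART1→GRAV7: c = 0.124548 rad, d = 793.99 km
GRAV7→INJ3: c = 0.210630 rad, d = 1342.77 km
INJ3→SEC7: c = 0.445809 rad, d = 2842.03 km
Total = 793.99 + 1342.77 + 2842.03 = 4978.80 km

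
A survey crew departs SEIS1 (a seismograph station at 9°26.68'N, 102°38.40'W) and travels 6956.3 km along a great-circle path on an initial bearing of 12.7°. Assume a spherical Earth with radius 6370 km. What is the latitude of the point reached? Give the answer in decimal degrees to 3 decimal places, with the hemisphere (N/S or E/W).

68.390°N

SEIS1: φ = +9.44467°, λ = -102.64000°
δ = d/R = 6956.3/6370 = 1.092041 rad
φ₂ = arcsin(sin φ₁ cos δ + cos φ₁ sin δ cos θ)
   = arcsin(0.16410·0.46067 + 0.98644·0.88757·0.97553) = 68.38990°
λ₂ = λ₁ + atan2(sin θ sin δ cos φ₁, cos δ − sin φ₁ sin φ₂) = -70.64633°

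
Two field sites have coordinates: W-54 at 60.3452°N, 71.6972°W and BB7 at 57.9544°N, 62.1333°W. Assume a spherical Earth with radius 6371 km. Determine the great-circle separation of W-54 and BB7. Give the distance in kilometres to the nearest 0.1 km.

Δφ = -2.3908°,  Δλ = 9.5639°
a = sin²(Δφ/2) + cos φ₁ cos φ₂ sin²(Δλ/2) = 0.002260
c = 2·arcsin(√a) = 0.095107 rad = 5.4493°
d = R·c = 6371 × 0.095107 = 605.9 km

605.9 km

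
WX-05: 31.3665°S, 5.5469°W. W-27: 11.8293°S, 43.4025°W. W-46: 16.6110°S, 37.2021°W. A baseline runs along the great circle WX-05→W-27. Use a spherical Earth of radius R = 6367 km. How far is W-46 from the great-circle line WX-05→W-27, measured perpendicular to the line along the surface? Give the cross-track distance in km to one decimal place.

δ₁₃ = central angle WX-05→W-46 = 0.563693 rad  (haversine)
θ₁₃ = bearing WX-05→W-46 = 289.742°,  θ₁₂ = bearing WX-05→W-27 = 290.720°
dₓₜ = R·arcsin(sin δ₁₃ · sin(θ₁₃ − θ₁₂)) = 6367·arcsin(0.53431·sin(-0.978°)) = -58.073 km
|dₓₜ| = 58.073 km

58.1 km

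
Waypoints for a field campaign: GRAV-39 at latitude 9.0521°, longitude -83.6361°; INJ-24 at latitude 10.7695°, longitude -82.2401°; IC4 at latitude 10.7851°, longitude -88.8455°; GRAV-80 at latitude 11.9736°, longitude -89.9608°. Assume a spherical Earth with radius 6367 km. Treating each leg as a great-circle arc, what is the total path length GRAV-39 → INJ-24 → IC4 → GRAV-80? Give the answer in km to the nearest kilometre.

GRAV-39→INJ-24: c = 0.038399 rad, d = 244.49 km
INJ-24→IC4: c = 0.113251 rad, d = 721.07 km
IC4→GRAV-80: c = 0.028186 rad, d = 179.46 km
Total = 244.49 + 721.07 + 179.46 = 1145.01 km

1145 km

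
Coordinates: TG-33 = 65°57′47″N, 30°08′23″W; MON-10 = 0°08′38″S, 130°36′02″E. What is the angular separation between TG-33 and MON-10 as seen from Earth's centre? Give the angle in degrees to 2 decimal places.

112.76°

TG-33: φ = +65.96306°, λ = -30.13972°
MON-10: φ = -0.14389°, λ = +130.60056°
Δφ = -66.1069°,  Δλ = 160.7403°
a = sin²(Δφ/2) + cos φ₁ cos φ₂ sin²(Δλ/2) = 0.693411
c = 2·arcsin(√a) = 1.967978 rad = 112.7568°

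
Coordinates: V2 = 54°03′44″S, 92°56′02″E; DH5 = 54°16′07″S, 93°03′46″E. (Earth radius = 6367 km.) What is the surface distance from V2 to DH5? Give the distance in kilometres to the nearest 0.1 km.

24.4 km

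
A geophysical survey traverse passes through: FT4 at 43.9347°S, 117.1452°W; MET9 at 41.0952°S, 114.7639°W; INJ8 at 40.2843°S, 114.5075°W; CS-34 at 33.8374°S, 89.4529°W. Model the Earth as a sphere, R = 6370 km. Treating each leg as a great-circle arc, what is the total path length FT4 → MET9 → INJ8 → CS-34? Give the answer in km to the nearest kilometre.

FT4→MET9: c = 0.058257 rad, d = 371.09 km
MET9→INJ8: c = 0.014554 rad, d = 92.71 km
INJ8→CS-34: c = 0.365195 rad, d = 2326.29 km
Total = 371.09 + 92.71 + 2326.29 = 2790.09 km

2790 km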